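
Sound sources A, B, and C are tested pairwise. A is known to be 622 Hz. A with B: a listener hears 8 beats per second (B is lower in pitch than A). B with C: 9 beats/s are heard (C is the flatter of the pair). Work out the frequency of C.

605 Hz

B is below A, so f_B = 622 − 8 = 614 Hz.
C is below B, so f_C = 614 − 9 = 605 Hz.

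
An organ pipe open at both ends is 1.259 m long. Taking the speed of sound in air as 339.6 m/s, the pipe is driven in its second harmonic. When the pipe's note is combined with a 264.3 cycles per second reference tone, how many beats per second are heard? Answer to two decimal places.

5.44 Hz

Open pipe: f_n = n·v/(2L) = 2·339.6/(2·1.259) = 269.7379 Hz.
f_beat = |269.7379 − 264.3| = 5.44 Hz.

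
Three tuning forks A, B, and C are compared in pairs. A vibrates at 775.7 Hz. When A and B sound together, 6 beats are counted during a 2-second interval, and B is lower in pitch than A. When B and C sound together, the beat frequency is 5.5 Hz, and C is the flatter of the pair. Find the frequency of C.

A–B: Beat frequency = 6/2 = 3 Hz.
B is below A, so f_B = 775.7 − 3 = 772.7 Hz.
C is below B, so f_C = 772.7 − 5.5 = 767.2 Hz.

767.2 Hz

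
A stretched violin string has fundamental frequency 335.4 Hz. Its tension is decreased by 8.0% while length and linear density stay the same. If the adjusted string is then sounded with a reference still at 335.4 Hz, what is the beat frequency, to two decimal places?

For a string, f ∝ √T, so the new frequency is 335.4·√0.920 = 321.7044 Hz.
f_beat = |321.7044 − 335.4| = 13.70 Hz.

13.70 Hz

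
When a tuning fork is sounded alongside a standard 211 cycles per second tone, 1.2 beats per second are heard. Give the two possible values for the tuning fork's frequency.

|f − 211| = 1.2, so f = 211 ± 1.2.

209.8 Hz or 212.2 Hz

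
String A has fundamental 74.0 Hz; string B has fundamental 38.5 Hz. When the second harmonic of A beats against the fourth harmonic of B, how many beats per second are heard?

6.0 Hz

Second harmonic of the first: 2·74.0 = 148.0 Hz.
Fourth harmonic of the second: 4·38.5 = 154.0 Hz.
f_beat = |148.0 − 154.0| = 6.0 Hz.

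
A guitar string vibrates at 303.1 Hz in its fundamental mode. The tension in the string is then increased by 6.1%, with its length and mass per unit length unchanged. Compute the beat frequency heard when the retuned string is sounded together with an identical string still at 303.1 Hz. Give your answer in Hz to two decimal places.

9.11 Hz

For a string, f ∝ √T, so the new frequency is 303.1·√1.061 = 312.2077 Hz.
f_beat = |312.2077 − 303.1| = 9.11 Hz.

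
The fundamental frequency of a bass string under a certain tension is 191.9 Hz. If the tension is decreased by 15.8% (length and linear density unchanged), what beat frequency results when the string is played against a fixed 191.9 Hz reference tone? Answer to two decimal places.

For a string, f ∝ √T, so the new frequency is 191.9·√0.842 = 176.0885 Hz.
f_beat = |176.0885 − 191.9| = 15.81 Hz.

15.81 Hz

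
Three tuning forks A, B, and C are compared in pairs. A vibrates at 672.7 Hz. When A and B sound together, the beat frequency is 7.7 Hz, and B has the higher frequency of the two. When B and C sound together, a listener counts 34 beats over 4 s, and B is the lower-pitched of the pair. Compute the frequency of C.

688.9 Hz

B is above A, so f_B = 672.7 + 7.7 = 680.4 Hz.
B–C: Beat frequency = 34/4 = 8.5 Hz.
C is above B, so f_C = 680.4 + 8.5 = 688.9 Hz.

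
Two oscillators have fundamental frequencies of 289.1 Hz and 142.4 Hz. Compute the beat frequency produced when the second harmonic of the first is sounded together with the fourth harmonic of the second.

Second harmonic of the first: 2·289.1 = 578.2 Hz.
Fourth harmonic of the second: 4·142.4 = 569.6 Hz.
f_beat = |578.2 − 569.6| = 8.6 Hz.

8.6 Hz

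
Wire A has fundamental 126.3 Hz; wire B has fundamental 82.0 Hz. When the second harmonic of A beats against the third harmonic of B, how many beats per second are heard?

6.6 Hz

Second harmonic of the first: 2·126.3 = 252.6 Hz.
Third harmonic of the second: 3·82.0 = 246.0 Hz.
f_beat = |252.6 − 246.0| = 6.6 Hz.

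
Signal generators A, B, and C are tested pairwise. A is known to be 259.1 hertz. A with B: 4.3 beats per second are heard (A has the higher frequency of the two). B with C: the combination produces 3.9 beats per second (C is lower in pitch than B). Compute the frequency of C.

B is below A, so f_B = 259.1 − 4.3 = 254.8 Hz.
C is below B, so f_C = 254.8 − 3.9 = 250.9 Hz.

250.9 Hz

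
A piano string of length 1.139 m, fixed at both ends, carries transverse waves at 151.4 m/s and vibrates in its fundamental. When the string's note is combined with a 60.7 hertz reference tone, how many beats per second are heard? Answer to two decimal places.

For a string fixed at both ends, f_n = n·v/(2L) = 1·151.4/(2·1.139) = 66.4618 Hz.
f_beat = |66.4618 − 60.7| = 5.76 Hz.

5.76 Hz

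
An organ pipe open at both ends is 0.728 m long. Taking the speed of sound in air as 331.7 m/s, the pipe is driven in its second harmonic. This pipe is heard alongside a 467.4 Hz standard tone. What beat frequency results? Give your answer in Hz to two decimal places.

11.77 Hz

Open pipe: f_n = n·v/(2L) = 2·331.7/(2·0.728) = 455.6319 Hz.
f_beat = |455.6319 − 467.4| = 11.77 Hz.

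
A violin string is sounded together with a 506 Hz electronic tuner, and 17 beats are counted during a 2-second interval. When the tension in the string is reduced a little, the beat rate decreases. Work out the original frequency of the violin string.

514.5 Hz

Beat frequency = 17/2 = 8.5 Hz.
|f − 506| = 8.5, so the violin string was at either 497.5 Hz or 514.5 Hz.
Lower tension means lower frequency; the adjustment lowers the violin string's frequency.
The beat rate fell, so the adjustment moved the violin string toward 506 Hz — it must have started above the reference.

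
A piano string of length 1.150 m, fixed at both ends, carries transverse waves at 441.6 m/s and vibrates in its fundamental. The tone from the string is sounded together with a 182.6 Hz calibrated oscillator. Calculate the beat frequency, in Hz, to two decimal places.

For a string fixed at both ends, f_n = n·v/(2L) = 1·441.6/(2·1.150) = 192.0000 Hz.
f_beat = |192.0000 − 182.6| = 9.40 Hz.

9.40 Hz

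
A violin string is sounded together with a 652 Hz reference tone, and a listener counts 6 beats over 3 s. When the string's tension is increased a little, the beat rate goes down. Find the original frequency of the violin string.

Beat frequency = 6/3 = 2 Hz.
|f − 652| = 2, so the violin string was at either 650 Hz or 654 Hz.
Higher tension means higher frequency; the adjustment raises the violin string's frequency.
The beat rate fell, so the adjustment moved the violin string toward 652 Hz — it must have started below the reference.

650 Hz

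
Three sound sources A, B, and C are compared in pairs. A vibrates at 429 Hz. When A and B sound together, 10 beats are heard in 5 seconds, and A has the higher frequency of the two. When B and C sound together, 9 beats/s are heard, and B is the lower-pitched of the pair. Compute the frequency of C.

436 Hz

A–B: Beat frequency = 10/5 = 2 Hz.
B is below A, so f_B = 429 − 2 = 427 Hz.
C is above B, so f_C = 427 + 9 = 436 Hz.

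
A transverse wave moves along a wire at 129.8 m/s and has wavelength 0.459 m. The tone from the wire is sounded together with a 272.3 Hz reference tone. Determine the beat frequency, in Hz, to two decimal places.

10.49 Hz

Source frequency f = v/λ = 129.8/0.459 = 282.7887 Hz.
f_beat = |282.7887 − 272.3| = 10.49 Hz.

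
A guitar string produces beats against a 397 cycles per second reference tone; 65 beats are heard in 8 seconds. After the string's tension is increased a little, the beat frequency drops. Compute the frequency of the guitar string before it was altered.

Beat frequency = 65/8 = 8.125 Hz.
|f − 397| = 8.125, so the guitar string was at either 388.875 Hz or 405.125 Hz.
Higher tension means higher frequency; the adjustment raises the guitar string's frequency.
The beat rate fell, so the adjustment moved the guitar string toward 397 Hz — it must have started below the reference.

388.875 Hz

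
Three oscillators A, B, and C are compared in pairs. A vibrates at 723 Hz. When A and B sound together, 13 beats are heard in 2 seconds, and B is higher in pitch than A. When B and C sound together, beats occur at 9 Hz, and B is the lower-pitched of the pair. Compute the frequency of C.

A–B: Beat frequency = 13/2 = 6.5 Hz.
B is above A, so f_B = 723 + 6.5 = 729.5 Hz.
C is above B, so f_C = 729.5 + 9 = 738.5 Hz.

738.5 Hz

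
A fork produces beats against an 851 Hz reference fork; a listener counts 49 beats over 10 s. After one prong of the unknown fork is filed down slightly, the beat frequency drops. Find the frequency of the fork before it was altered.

846.1 Hz

Beat frequency = 49/10 = 4.9 Hz.
|f − 851| = 4.9, so the fork was at either 846.1 Hz or 855.9 Hz.
Filing a prong removes mass and raises the fork's frequency; the adjustment raises the fork's frequency.
The beat rate fell, so the adjustment moved the fork toward 851 Hz — it must have started below the reference.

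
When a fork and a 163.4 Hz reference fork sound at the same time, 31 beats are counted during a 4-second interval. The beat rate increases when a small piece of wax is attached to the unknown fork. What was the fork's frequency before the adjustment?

Beat frequency = 31/4 = 7.75 Hz.
|f − 163.4| = 7.75, so the fork was at either 155.65 Hz or 171.15 Hz.
Loading a fork with wax lowers its frequency; the adjustment lowers the fork's frequency.
The beat rate rose, so the adjustment moved the fork further from 163.4 Hz — it was already below the reference.

155.65 Hz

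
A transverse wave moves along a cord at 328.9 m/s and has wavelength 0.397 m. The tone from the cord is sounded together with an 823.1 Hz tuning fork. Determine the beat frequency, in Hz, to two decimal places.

Source frequency f = v/λ = 328.9/0.397 = 828.4635 Hz.
f_beat = |828.4635 − 823.1| = 5.36 Hz.

5.36 Hz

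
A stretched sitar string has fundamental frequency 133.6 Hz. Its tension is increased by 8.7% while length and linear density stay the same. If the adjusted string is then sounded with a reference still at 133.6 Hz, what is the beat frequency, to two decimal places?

5.69 Hz

For a string, f ∝ √T, so the new frequency is 133.6·√1.087 = 139.2904 Hz.
f_beat = |139.2904 − 133.6| = 5.69 Hz.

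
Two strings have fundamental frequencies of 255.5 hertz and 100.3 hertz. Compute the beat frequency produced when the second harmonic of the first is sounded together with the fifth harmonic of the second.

Second harmonic of the first: 2·255.5 = 511.0 Hz.
Fifth harmonic of the second: 5·100.3 = 501.5 Hz.
f_beat = |511.0 − 501.5| = 9.5 Hz.

9.5 Hz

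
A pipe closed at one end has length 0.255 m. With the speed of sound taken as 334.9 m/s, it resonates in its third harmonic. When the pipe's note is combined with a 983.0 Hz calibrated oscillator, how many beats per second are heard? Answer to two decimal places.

Closed pipe (odd harmonics): f_n = n·v/(4L) = 3·334.9/(4·0.255) = 985.0000 Hz.
f_beat = |985.0000 − 983.0| = 2.00 Hz.

2.00 Hz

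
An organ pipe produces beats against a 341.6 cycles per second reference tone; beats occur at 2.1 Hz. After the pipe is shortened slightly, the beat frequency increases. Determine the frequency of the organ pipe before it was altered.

343.7 Hz

|f − 341.6| = 2.1, so the organ pipe was at either 339.5 Hz or 343.7 Hz.
A shorter pipe has a higher fundamental; the adjustment raises the organ pipe's frequency.
The beat rate rose, so the adjustment moved the organ pipe further from 341.6 Hz — it was already above the reference.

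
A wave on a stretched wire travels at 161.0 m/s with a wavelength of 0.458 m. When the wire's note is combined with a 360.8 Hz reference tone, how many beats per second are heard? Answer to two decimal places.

Source frequency f = v/λ = 161.0/0.458 = 351.5284 Hz.
f_beat = |351.5284 − 360.8| = 9.27 Hz.

9.27 Hz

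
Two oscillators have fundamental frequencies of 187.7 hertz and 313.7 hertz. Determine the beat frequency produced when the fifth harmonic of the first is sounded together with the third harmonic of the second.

Fifth harmonic of the first: 5·187.7 = 938.5 Hz.
Third harmonic of the second: 3·313.7 = 941.1 Hz.
f_beat = |938.5 − 941.1| = 2.6 Hz.

2.6 Hz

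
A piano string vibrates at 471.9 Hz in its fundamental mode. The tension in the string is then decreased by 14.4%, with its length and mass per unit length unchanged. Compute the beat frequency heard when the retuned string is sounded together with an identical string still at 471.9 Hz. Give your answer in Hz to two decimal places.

35.30 Hz

For a string, f ∝ √T, so the new frequency is 471.9·√0.856 = 436.6031 Hz.
f_beat = |436.6031 − 471.9| = 35.30 Hz.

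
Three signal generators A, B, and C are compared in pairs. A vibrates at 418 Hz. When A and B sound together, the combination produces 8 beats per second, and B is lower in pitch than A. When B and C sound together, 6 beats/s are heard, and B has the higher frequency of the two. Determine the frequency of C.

404 Hz

B is below A, so f_B = 418 − 8 = 410 Hz.
C is below B, so f_C = 410 − 6 = 404 Hz.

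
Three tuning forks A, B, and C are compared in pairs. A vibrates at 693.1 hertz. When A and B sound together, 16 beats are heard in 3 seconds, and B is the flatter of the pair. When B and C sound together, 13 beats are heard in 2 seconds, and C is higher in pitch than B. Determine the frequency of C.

694.2667 Hz

A–B: Beat frequency = 16/3 = 5.3333 Hz.
B is below A, so f_B = 693.1 − 5.3333 = 687.7667 Hz.
B–C: Beat frequency = 13/2 = 6.5 Hz.
C is above B, so f_C = 687.7667 + 6.5 = 694.2667 Hz.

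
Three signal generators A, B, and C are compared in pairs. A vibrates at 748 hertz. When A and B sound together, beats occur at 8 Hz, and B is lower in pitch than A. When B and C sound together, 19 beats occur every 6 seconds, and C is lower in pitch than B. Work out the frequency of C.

736.8333 Hz

B is below A, so f_B = 748 − 8 = 740 Hz.
B–C: Beat frequency = 19/6 = 3.1667 Hz.
C is below B, so f_C = 740 − 3.1667 = 736.8333 Hz.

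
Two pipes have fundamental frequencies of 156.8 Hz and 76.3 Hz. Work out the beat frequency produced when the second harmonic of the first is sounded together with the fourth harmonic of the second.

Second harmonic of the first: 2·156.8 = 313.6 Hz.
Fourth harmonic of the second: 4·76.3 = 305.2 Hz.
f_beat = |313.6 − 305.2| = 8.4 Hz.

8.4 Hz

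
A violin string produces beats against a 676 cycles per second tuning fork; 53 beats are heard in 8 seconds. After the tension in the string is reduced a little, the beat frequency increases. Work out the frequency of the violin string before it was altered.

Beat frequency = 53/8 = 6.625 Hz.
|f − 676| = 6.625, so the violin string was at either 669.375 Hz or 682.625 Hz.
Lower tension means lower frequency; the adjustment lowers the violin string's frequency.
The beat rate rose, so the adjustment moved the violin string further from 676 Hz — it was already below the reference.

669.375 Hz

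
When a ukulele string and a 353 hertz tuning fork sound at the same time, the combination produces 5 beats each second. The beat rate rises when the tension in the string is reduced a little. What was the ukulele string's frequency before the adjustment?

|f − 353| = 5, so the ukulele string was at either 348 Hz or 358 Hz.
Lower tension means lower frequency; the adjustment lowers the ukulele string's frequency.
The beat rate rose, so the adjustment moved the ukulele string further from 353 Hz — it was already below the reference.

348 Hz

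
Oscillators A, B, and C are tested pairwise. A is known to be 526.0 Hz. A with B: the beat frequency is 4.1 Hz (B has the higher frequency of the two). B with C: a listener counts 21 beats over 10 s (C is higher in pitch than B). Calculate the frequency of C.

532.2 Hz

B is above A, so f_B = 526.0 + 4.1 = 530.1 Hz.
B–C: Beat frequency = 21/10 = 2.1 Hz.
C is above B, so f_C = 530.1 + 2.1 = 532.2 Hz.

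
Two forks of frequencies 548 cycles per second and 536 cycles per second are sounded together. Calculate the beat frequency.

f_beat = |f₁ − f₂|.
|548 − 536| = 12 Hz.

12 Hz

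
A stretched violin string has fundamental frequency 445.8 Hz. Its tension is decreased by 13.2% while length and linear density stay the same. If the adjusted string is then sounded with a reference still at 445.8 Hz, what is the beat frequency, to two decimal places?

For a string, f ∝ √T, so the new frequency is 445.8·√0.868 = 415.3363 Hz.
f_beat = |415.3363 − 445.8| = 30.46 Hz.

30.46 Hz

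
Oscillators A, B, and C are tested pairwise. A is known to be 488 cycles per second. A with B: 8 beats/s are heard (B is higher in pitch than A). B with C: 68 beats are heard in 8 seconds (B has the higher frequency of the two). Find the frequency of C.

B is above A, so f_B = 488 + 8 = 496 Hz.
B–C: Beat frequency = 68/8 = 8.5 Hz.
C is below B, so f_C = 496 − 8.5 = 487.5 Hz.

487.5 Hz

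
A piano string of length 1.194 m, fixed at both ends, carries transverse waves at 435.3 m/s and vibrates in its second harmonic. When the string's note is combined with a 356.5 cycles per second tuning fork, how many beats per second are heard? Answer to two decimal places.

8.07 Hz

For a string fixed at both ends, f_n = n·v/(2L) = 2·435.3/(2·1.194) = 364.5729 Hz.
f_beat = |364.5729 − 356.5| = 8.07 Hz.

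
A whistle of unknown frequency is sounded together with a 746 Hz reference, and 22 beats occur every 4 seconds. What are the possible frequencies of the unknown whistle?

Beat frequency = 22/4 = 5.5 Hz.
|f − 746| = 5.5, so f = 746 ± 5.5.

740.5 Hz or 751.5 Hz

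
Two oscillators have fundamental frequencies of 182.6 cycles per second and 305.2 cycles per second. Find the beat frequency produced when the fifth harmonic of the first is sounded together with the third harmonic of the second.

Fifth harmonic of the first: 5·182.6 = 913.0 Hz.
Third harmonic of the second: 3·305.2 = 915.6 Hz.
f_beat = |913.0 − 915.6| = 2.6 Hz.

2.6 Hz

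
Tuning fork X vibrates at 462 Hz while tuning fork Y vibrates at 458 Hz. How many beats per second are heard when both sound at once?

f_beat = |f₁ − f₂|.
|462 − 458| = 4 Hz.

4 Hz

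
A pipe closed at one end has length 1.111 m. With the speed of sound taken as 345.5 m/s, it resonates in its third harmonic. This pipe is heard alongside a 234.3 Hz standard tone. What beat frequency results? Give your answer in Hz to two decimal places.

Closed pipe (odd harmonics): f_n = n·v/(4L) = 3·345.5/(4·1.111) = 233.2358 Hz.
f_beat = |233.2358 − 234.3| = 1.06 Hz.

1.06 Hz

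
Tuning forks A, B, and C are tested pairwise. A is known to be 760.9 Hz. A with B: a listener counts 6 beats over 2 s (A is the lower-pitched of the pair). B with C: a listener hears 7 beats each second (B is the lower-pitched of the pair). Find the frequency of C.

A–B: Beat frequency = 6/2 = 3 Hz.
B is above A, so f_B = 760.9 + 3 = 763.9 Hz.
C is above B, so f_C = 763.9 + 7 = 770.9 Hz.

770.9 Hz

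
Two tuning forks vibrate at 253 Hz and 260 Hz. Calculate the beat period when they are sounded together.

0.143 s

f_beat = |253 − 260| = 7 Hz.
Beat period T = 1 / f_beat = 1 / 7 s.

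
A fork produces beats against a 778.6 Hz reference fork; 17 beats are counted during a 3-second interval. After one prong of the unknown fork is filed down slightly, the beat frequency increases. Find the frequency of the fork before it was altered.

Beat frequency = 17/3 = 5.6667 Hz.
|f − 778.6| = 5.6667, so the fork was at either 772.9333 Hz or 784.2667 Hz.
Filing a prong removes mass and raises the fork's frequency; the adjustment raises the fork's frequency.
The beat rate rose, so the adjustment moved the fork further from 778.6 Hz — it was already above the reference.

784.2667 Hz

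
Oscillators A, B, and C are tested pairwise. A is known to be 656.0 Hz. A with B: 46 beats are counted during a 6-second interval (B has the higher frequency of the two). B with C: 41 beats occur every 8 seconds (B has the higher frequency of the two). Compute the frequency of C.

A–B: Beat frequency = 46/6 = 7.6667 Hz.
B is above A, so f_B = 656.0 + 7.6667 = 663.6667 Hz.
B–C: Beat frequency = 41/8 = 5.125 Hz.
C is below B, so f_C = 663.6667 − 5.125 = 658.5417 Hz.

658.5417 Hz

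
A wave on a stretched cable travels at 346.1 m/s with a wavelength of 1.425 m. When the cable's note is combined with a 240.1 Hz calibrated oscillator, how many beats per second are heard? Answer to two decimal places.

Source frequency f = v/λ = 346.1/1.425 = 242.8772 Hz.
f_beat = |242.8772 − 240.1| = 2.78 Hz.

2.78 Hz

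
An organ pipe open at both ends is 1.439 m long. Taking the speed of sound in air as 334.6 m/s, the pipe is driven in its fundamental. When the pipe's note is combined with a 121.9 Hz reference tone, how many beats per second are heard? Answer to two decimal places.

Open pipe: f_n = n·v/(2L) = 1·334.6/(2·1.439) = 116.2613 Hz.
f_beat = |116.2613 − 121.9| = 5.64 Hz.

5.64 Hz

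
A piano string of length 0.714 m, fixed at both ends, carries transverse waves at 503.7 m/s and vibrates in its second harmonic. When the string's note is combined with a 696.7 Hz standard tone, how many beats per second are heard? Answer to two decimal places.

8.76 Hz

For a string fixed at both ends, f_n = n·v/(2L) = 2·503.7/(2·0.714) = 705.4622 Hz.
f_beat = |705.4622 − 696.7| = 8.76 Hz.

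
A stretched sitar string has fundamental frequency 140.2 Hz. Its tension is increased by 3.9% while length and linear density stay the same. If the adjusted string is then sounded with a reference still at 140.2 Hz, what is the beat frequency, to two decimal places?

For a string, f ∝ √T, so the new frequency is 140.2·√1.039 = 142.9078 Hz.
f_beat = |142.9078 − 140.2| = 2.71 Hz.

2.71 Hz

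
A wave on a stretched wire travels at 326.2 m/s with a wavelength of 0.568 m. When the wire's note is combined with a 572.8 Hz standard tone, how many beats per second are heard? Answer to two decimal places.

Source frequency f = v/λ = 326.2/0.568 = 574.2958 Hz.
f_beat = |574.2958 − 572.8| = 1.50 Hz.

1.50 Hz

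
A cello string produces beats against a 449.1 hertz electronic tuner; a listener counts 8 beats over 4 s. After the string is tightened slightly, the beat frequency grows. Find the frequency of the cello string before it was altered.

Beat frequency = 8/4 = 2 Hz.
|f − 449.1| = 2, so the cello string was at either 447.1 Hz or 451.1 Hz.
Increasing tension raises a string's frequency; the adjustment raises the cello string's frequency.
The beat rate rose, so the adjustment moved the cello string further from 449.1 Hz — it was already above the reference.

451.1 Hz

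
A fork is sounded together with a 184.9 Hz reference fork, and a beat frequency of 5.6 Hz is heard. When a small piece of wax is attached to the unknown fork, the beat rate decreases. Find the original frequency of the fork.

190.5 Hz

|f − 184.9| = 5.6, so the fork was at either 179.3 Hz or 190.5 Hz.
Loading a fork with wax lowers its frequency; the adjustment lowers the fork's frequency.
The beat rate fell, so the adjustment moved the fork toward 184.9 Hz — it must have started above the reference.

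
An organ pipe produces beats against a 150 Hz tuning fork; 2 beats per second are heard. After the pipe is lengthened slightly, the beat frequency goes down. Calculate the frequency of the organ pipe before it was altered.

|f − 150| = 2, so the organ pipe was at either 148 Hz or 152 Hz.
A longer pipe has a lower fundamental; the adjustment lowers the organ pipe's frequency.
The beat rate fell, so the adjustment moved the organ pipe toward 150 Hz — it must have started above the reference.

152 Hz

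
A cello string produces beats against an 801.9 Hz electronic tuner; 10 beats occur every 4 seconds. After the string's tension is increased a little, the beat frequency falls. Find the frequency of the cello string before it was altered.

799.4 Hz

Beat frequency = 10/4 = 2.5 Hz.
|f − 801.9| = 2.5, so the cello string was at either 799.4 Hz or 804.4 Hz.
Higher tension means higher frequency; the adjustment raises the cello string's frequency.
The beat rate fell, so the adjustment moved the cello string toward 801.9 Hz — it must have started below the reference.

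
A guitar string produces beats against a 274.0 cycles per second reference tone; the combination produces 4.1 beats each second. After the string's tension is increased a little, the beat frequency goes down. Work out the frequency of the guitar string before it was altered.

269.9 Hz

|f − 274.0| = 4.1, so the guitar string was at either 269.9 Hz or 278.1 Hz.
Higher tension means higher frequency; the adjustment raises the guitar string's frequency.
The beat rate fell, so the adjustment moved the guitar string toward 274.0 Hz — it must have started below the reference.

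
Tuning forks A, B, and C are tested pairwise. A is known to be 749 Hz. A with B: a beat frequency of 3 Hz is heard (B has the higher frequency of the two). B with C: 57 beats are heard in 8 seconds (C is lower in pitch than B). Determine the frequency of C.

B is above A, so f_B = 749 + 3 = 752 Hz.
B–C: Beat frequency = 57/8 = 7.125 Hz.
C is below B, so f_C = 752 − 7.125 = 744.875 Hz.

744.875 Hz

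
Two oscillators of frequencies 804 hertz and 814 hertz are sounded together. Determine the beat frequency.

Beats arise from superposition of two nearby frequencies; the beat rate is |f₁ − f₂|.
|804 − 814| = 10 Hz.

10 Hz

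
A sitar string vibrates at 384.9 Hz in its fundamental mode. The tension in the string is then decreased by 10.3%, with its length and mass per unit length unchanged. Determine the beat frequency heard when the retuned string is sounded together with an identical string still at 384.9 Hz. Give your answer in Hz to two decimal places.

For a string, f ∝ √T, so the new frequency is 384.9·√0.897 = 364.5391 Hz.
f_beat = |364.5391 − 384.9| = 20.36 Hz.

20.36 Hz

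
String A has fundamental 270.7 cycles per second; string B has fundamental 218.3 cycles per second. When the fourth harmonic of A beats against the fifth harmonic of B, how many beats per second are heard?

8.7 Hz

Fourth harmonic of the first: 4·270.7 = 1082.8 Hz.
Fifth harmonic of the second: 5·218.3 = 1091.5 Hz.
f_beat = |1082.8 − 1091.5| = 8.7 Hz.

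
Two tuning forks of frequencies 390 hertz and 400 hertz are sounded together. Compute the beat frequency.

The beat frequency equals the magnitude of the frequency difference.
|390 − 400| = 10 Hz.

10 Hz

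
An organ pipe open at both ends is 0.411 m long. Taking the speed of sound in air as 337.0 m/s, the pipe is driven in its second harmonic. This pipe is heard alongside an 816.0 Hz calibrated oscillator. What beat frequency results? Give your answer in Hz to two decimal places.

3.95 Hz

Open pipe: f_n = n·v/(2L) = 2·337.0/(2·0.411) = 819.9513 Hz.
f_beat = |819.9513 − 816.0| = 3.95 Hz.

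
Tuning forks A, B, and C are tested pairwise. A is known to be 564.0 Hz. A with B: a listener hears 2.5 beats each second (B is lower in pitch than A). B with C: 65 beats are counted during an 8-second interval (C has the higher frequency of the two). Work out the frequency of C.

569.625 Hz

B is below A, so f_B = 564.0 − 2.5 = 561.5 Hz.
B–C: Beat frequency = 65/8 = 8.125 Hz.
C is above B, so f_C = 561.5 + 8.125 = 569.625 Hz.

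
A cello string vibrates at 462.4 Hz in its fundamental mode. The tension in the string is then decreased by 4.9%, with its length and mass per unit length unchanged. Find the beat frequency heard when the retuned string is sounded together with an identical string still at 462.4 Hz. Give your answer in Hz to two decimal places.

For a string, f ∝ √T, so the new frequency is 462.4·√0.951 = 450.9289 Hz.
f_beat = |450.9289 − 462.4| = 11.47 Hz.

11.47 Hz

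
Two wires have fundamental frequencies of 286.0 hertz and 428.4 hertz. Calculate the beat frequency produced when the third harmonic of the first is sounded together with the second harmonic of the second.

Third harmonic of the first: 3·286.0 = 858.0 Hz.
Second harmonic of the second: 2·428.4 = 856.8 Hz.
f_beat = |858.0 − 856.8| = 1.2 Hz.

1.2 Hz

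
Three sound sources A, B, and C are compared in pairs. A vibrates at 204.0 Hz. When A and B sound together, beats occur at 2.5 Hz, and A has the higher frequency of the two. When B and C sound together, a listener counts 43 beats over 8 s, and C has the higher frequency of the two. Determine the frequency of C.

B is below A, so f_B = 204.0 − 2.5 = 201.5 Hz.
B–C: Beat frequency = 43/8 = 5.375 Hz.
C is above B, so f_C = 201.5 + 5.375 = 206.875 Hz.

206.875 Hz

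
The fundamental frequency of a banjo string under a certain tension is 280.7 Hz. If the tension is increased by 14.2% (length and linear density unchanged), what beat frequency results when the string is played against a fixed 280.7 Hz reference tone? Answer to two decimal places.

For a string, f ∝ √T, so the new frequency is 280.7·√1.142 = 299.9684 Hz.
f_beat = |299.9684 − 280.7| = 19.27 Hz.

19.27 Hz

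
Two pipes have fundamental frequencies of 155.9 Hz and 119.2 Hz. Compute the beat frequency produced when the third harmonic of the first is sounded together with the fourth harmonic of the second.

9.1 Hz

Third harmonic of the first: 3·155.9 = 467.7 Hz.
Fourth harmonic of the second: 4·119.2 = 476.8 Hz.
f_beat = |467.7 − 476.8| = 9.1 Hz.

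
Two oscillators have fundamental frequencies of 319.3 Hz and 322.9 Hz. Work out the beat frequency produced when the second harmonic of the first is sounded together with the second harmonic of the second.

Second harmonic of the first: 2·319.3 = 638.6 Hz.
Second harmonic of the second: 2·322.9 = 645.8 Hz.
f_beat = |638.6 − 645.8| = 7.2 Hz.

7.2 Hz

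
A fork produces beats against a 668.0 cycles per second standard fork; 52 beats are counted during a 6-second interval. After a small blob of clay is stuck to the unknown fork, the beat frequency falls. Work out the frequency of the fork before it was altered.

Beat frequency = 52/6 = 8.6667 Hz.
|f − 668.0| = 8.6667, so the fork was at either 659.3333 Hz or 676.6667 Hz.
Adding mass to a fork lowers its frequency; the adjustment lowers the fork's frequency.
The beat rate fell, so the adjustment moved the fork toward 668.0 Hz — it must have started above the reference.

676.6667 Hz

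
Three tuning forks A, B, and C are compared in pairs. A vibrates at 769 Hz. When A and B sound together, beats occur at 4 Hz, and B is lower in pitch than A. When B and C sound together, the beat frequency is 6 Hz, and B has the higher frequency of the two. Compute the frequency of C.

B is below A, so f_B = 769 − 4 = 765 Hz.
C is below B, so f_C = 765 − 6 = 759 Hz.

759 Hz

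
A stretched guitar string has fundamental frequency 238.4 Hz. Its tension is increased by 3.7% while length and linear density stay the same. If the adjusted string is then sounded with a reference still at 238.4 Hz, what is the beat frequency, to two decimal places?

4.37 Hz

For a string, f ∝ √T, so the new frequency is 238.4·√1.037 = 242.7703 Hz.
f_beat = |242.7703 − 238.4| = 4.37 Hz.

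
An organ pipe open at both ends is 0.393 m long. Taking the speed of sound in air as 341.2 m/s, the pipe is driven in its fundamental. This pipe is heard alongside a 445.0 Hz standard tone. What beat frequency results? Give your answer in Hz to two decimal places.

10.90 Hz

Open pipe: f_n = n·v/(2L) = 1·341.2/(2·0.393) = 434.0967 Hz.
f_beat = |434.0967 − 445.0| = 10.90 Hz.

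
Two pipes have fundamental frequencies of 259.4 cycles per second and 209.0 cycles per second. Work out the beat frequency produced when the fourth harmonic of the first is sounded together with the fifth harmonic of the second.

7.4 Hz

Fourth harmonic of the first: 4·259.4 = 1037.6 Hz.
Fifth harmonic of the second: 5·209.0 = 1045.0 Hz.
f_beat = |1037.6 − 1045.0| = 7.4 Hz.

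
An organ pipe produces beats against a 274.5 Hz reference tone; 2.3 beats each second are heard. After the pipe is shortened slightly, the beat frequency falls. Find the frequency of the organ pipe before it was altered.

|f − 274.5| = 2.3, so the organ pipe was at either 272.2 Hz or 276.8 Hz.
A shorter pipe has a higher fundamental; the adjustment raises the organ pipe's frequency.
The beat rate fell, so the adjustment moved the organ pipe toward 274.5 Hz — it must have started below the reference.

272.2 Hz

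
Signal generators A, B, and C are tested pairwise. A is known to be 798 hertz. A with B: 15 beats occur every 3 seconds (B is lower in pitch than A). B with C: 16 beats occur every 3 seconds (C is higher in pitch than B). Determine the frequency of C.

A–B: Beat frequency = 15/3 = 5 Hz.
B is below A, so f_B = 798 − 5 = 793 Hz.
B–C: Beat frequency = 16/3 = 5.3333 Hz.
C is above B, so f_C = 793 + 5.3333 = 798.3333 Hz.

798.3333 Hz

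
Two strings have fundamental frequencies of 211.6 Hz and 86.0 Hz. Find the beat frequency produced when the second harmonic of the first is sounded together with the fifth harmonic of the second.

6.8 Hz

Second harmonic of the first: 2·211.6 = 423.2 Hz.
Fifth harmonic of the second: 5·86.0 = 430.0 Hz.
f_beat = |423.2 − 430.0| = 6.8 Hz.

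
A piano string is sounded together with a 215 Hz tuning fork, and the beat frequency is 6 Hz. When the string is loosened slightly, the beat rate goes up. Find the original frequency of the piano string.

209 Hz

|f − 215| = 6, so the piano string was at either 209 Hz or 221 Hz.
Reducing tension lowers a string's frequency; the adjustment lowers the piano string's frequency.
The beat rate rose, so the adjustment moved the piano string further from 215 Hz — it was already below the reference.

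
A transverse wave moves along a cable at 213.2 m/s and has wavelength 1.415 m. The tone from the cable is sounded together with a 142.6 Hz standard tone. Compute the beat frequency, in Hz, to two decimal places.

8.07 Hz

Source frequency f = v/λ = 213.2/1.415 = 150.6714 Hz.
f_beat = |150.6714 − 142.6| = 8.07 Hz.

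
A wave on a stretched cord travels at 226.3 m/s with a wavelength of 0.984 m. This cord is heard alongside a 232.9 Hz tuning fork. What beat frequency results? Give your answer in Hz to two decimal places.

2.92 Hz

Source frequency f = v/λ = 226.3/0.984 = 229.9797 Hz.
f_beat = |229.9797 − 232.9| = 2.92 Hz.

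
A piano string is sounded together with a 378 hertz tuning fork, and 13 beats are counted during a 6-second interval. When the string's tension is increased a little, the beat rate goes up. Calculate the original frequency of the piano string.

Beat frequency = 13/6 = 2.1667 Hz.
|f − 378| = 2.1667, so the piano string was at either 375.8333 Hz or 380.1667 Hz.
Higher tension means higher frequency; the adjustment raises the piano string's frequency.
The beat rate rose, so the adjustment moved the piano string further from 378 Hz — it was already above the reference.

380.1667 Hz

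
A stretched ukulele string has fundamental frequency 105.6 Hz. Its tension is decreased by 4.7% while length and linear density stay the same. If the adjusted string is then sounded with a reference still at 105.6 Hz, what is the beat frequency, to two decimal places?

For a string, f ∝ √T, so the new frequency is 105.6·√0.953 = 103.0885 Hz.
f_beat = |103.0885 − 105.6| = 2.51 Hz.

2.51 Hz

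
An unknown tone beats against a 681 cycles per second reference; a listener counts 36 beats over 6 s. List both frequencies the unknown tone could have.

Beat frequency = 36/6 = 6 Hz.
|f − 681| = 6, so f = 681 ± 6.

675 Hz or 687 Hz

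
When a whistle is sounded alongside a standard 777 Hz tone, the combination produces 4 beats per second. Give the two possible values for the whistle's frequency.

|f − 777| = 4, so f = 777 ± 4.

773 Hz or 781 Hz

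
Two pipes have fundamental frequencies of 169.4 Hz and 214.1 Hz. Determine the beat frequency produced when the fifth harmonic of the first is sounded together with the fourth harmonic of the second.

Fifth harmonic of the first: 5·169.4 = 847.0 Hz.
Fourth harmonic of the second: 4·214.1 = 856.4 Hz.
f_beat = |847.0 − 856.4| = 9.4 Hz.

9.4 Hz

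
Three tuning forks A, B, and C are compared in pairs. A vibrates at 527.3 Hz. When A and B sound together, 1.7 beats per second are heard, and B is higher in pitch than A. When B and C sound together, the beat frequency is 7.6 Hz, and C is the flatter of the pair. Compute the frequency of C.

521.4 Hz

B is above A, so f_B = 527.3 + 1.7 = 529 Hz.
C is below B, so f_C = 529 − 7.6 = 521.4 Hz.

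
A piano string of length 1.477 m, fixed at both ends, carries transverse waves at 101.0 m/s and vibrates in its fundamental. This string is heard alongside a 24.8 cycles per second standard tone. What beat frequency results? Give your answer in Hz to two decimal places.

For a string fixed at both ends, f_n = n·v/(2L) = 1·101.0/(2·1.477) = 34.1909 Hz.
f_beat = |34.1909 − 24.8| = 9.39 Hz.

9.39 Hz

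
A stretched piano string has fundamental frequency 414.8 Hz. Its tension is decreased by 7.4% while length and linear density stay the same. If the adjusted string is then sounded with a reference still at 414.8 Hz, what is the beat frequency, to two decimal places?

15.64 Hz

For a string, f ∝ √T, so the new frequency is 414.8·√0.926 = 399.1575 Hz.
f_beat = |399.1575 − 414.8| = 15.64 Hz.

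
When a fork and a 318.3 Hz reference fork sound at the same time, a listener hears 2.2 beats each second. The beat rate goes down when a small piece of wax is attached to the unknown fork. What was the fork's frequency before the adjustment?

320.5 Hz

|f − 318.3| = 2.2, so the fork was at either 316.1 Hz or 320.5 Hz.
Loading a fork with wax lowers its frequency; the adjustment lowers the fork's frequency.
The beat rate fell, so the adjustment moved the fork toward 318.3 Hz — it must have started above the reference.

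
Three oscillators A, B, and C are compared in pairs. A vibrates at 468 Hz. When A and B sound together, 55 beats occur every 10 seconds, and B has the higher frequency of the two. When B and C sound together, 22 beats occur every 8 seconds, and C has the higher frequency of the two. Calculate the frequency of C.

476.25 Hz

A–B: Beat frequency = 55/10 = 5.5 Hz.
B is above A, so f_B = 468 + 5.5 = 473.5 Hz.
B–C: Beat frequency = 22/8 = 2.75 Hz.
C is above B, so f_C = 473.5 + 2.75 = 476.25 Hz.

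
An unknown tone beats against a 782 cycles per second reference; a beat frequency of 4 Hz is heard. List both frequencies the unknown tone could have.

778 Hz or 786 Hz

|f − 782| = 4, so f = 782 ± 4.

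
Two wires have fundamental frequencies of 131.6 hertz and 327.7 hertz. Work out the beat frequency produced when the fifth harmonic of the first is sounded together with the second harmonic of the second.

2.6 Hz

Fifth harmonic of the first: 5·131.6 = 658.0 Hz.
Second harmonic of the second: 2·327.7 = 655.4 Hz.
f_beat = |658.0 − 655.4| = 2.6 Hz.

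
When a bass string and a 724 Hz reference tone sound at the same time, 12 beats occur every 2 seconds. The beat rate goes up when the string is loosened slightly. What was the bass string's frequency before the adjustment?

Beat frequency = 12/2 = 6 Hz.
|f − 724| = 6, so the bass string was at either 718 Hz or 730 Hz.
Reducing tension lowers a string's frequency; the adjustment lowers the bass string's frequency.
The beat rate rose, so the adjustment moved the bass string further from 724 Hz — it was already below the reference.

718 Hz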